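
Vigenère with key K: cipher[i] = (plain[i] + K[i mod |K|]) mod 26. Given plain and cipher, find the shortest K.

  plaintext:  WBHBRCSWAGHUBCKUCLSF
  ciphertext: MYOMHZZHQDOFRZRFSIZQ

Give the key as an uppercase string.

  i= 0: M-W = 16 → Q
  i= 1: Y-B = 23 → X
  i= 2: O-H =  7 → H
  i= 3: M-B = 11 → L
  i= 4: H-R = 16 → Q
  i= 5: Z-C = 23 → X
  i= 6: Z-S =  7 → H
  i= 7: H-W = 11 → L
  i= 8: Q-A = 16 → Q
  i= 9: D-G = 23 → X
  i=10: O-H =  7 → H
  i=11: F-U = 11 → L
  i=12: R-B = 16 → Q
  i=13: Z-C = 23 → X
  i=14: R-K =  7 → H
  i=15: F-U = 11 → L
  i=16: S-C = 16 → Q
  i=17: I-L = 23 → X
  i=18: Z-S =  7 → H
  i=19: Q-F = 11 → L
  shifts repeat with period 4: QXHL

QXHL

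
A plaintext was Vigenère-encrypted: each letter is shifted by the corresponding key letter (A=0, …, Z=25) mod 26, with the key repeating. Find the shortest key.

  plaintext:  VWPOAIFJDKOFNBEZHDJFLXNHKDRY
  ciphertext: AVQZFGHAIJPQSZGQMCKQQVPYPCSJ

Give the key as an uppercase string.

FZBLFYCR

  i= 0: A-V =  5 → F
  i= 1: V-W = 25 → Z
  i= 2: Q-P =  1 → B
  i= 3: Z-O = 11 → L
  i= 4: F-A =  5 → F
  i= 5: G-I = 24 → Y
  i= 6: H-F =  2 → C
  i= 7: A-J = 17 → R
  i= 8: I-D =  5 → F
  i= 9: J-K = 25 → Z
  i=10: P-O =  1 → B
  i=11: Q-F = 11 → L
  i=12: S-N =  5 → F
  i=13: Z-B = 24 → Y
  i=14: G-E =  2 → C
  i=15: Q-Z = 17 → R
  i=16: M-H =  5 → F
  i=17: C-D = 25 → Z
  i=18: K-J =  1 → B
  i=19: Q-F = 11 → L
  i=20: Q-L =  5 → F
  i=21: V-X = 24 → Y
  i=22: P-N =  2 → C
  i=23: Y-H = 17 → R
  i=24: P-K =  5 → F
  i=25: C-D = 25 → Z
  i=26: S-R =  1 → B
  i=27: J-Y = 11 → L
  shifts repeat with period 8: FZBLFYCR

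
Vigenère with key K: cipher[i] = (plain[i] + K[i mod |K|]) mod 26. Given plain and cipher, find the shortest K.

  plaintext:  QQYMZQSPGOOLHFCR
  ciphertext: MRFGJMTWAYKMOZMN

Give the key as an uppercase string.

  i= 0: M-Q = 22 → W
  i= 1: R-Q =  1 → B
  i= 2: F-Y =  7 → H
  i= 3: G-M = 20 → U
  i= 4: J-Z = 10 → K
  i= 5: M-Q = 22 → W
  i= 6: T-S =  1 → B
  i= 7: W-P =  7 → H
  i= 8: A-G = 20 → U
  i= 9: Y-O = 10 → K
  i=10: K-O = 22 → W
  i=11: M-L =  1 → B
  i=12: O-H =  7 → H
  i=13: Z-F = 20 → U
  i=14: M-C = 10 → K
  i=15: N-R = 22 → W
  shifts repeat with period 5: WBHUK

WBHUK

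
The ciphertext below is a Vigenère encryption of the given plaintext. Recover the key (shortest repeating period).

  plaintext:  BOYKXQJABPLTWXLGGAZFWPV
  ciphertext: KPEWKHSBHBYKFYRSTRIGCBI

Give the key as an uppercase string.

JBGMNR

  i= 0: K-B =  9 → J
  i= 1: P-O =  1 → B
  i= 2: E-Y =  6 → G
  i= 3: W-K = 12 → M
  i= 4: K-X = 13 → N
  i= 5: H-Q = 17 → R
  i= 6: S-J =  9 → J
  i= 7: B-A =  1 → B
  i= 8: H-B =  6 → G
  i= 9: B-P = 12 → M
  i=10: Y-L = 13 → N
  i=11: K-T = 17 → R
  i=12: F-W =  9 → J
  i=13: Y-X =  1 → B
  i=14: R-L =  6 → G
  i=15: S-G = 12 → M
  i=16: T-G = 13 → N
  i=17: R-A = 17 → R
  i=18: I-Z =  9 → J
  i=19: G-F =  1 → B
  i=20: C-W =  6 → G
  i=21: B-P = 12 → M
  i=22: I-V = 13 → N
  shifts repeat with period 6: JBGMNR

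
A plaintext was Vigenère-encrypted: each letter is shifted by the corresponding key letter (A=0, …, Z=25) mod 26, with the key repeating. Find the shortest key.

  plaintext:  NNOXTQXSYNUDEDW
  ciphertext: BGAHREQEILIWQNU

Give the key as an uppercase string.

OTMKY

  i= 0: B-N = 14 → O
  i= 1: G-N = 19 → T
  i= 2: A-O = 12 → M
  i= 3: H-X = 10 → K
  i= 4: R-T = 24 → Y
  i= 5: E-Q = 14 → O
  i= 6: Q-X = 19 → T
  i= 7: E-S = 12 → M
  i= 8: I-Y = 10 → K
  i= 9: L-N = 24 → Y
  i=10: I-U = 14 → O
  i=11: W-D = 19 → T
  i=12: Q-E = 12 → M
  i=13: N-D = 10 → K
  i=14: U-W = 24 → Y
  shifts repeat with period 5: OTMKY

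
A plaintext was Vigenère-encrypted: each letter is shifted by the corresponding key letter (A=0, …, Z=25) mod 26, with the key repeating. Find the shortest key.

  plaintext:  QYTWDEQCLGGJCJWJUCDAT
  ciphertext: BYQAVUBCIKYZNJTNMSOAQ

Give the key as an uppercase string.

LAXESQ

  i= 0: B-Q = 11 → L
  i= 1: Y-Y =  0 → A
  i= 2: Q-T = 23 → X
  i= 3: A-W =  4 → E
  i= 4: V-D = 18 → S
  i= 5: U-E = 16 → Q
  i= 6: B-Q = 11 → L
  i= 7: C-C =  0 → A
  i= 8: I-L = 23 → X
  i= 9: K-G =  4 → E
  i=10: Y-G = 18 → S
  i=11: Z-J = 16 → Q
  i=12: N-C = 11 → L
  i=13: J-J =  0 → A
  i=14: T-W = 23 → X
  i=15: N-J =  4 → E
  i=16: M-U = 18 → S
  i=17: S-C = 16 → Q
  i=18: O-D = 11 → L
  i=19: A-A =  0 → A
  i=20: Q-T = 23 → X
  shifts repeat with period 6: LAXESQ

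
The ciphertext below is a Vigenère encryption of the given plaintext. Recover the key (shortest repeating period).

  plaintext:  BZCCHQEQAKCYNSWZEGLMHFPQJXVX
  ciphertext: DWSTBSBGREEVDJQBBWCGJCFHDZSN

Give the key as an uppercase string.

  i= 0: D-B =  2 → C
  i= 1: W-Z = 23 → X
  i= 2: S-C = 16 → Q
  i= 3: T-C = 17 → R
  i= 4: B-H = 20 → U
  i= 5: S-Q =  2 → C
  i= 6: B-E = 23 → X
  i= 7: G-Q = 16 → Q
  i= 8: R-A = 17 → R
  i= 9: E-K = 20 → U
  i=10: E-C =  2 → C
  i=11: V-Y = 23 → X
  i=12: D-N = 16 → Q
  i=13: J-S = 17 → R
  i=14: Q-W = 20 → U
  i=15: B-Z =  2 → C
  i=16: B-E = 23 → X
  i=17: W-G = 16 → Q
  i=18: C-L = 17 → R
  i=19: G-M = 20 → U
  i=20: J-H =  2 → C
  i=21: C-F = 23 → X
  i=22: F-P = 16 → Q
  i=23: H-Q = 17 → R
  i=24: D-J = 20 → U
  i=25: Z-X =  2 → C
  i=26: S-V = 23 → X
  i=27: N-X = 16 → Q
  shifts repeat with period 5: CXQRU

CXQRU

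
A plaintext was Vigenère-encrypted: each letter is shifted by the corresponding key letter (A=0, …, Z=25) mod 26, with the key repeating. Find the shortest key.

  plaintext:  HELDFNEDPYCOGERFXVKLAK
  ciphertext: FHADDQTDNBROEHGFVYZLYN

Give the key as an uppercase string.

YDPA

  i= 0: F-H = 24 → Y
  i= 1: H-E =  3 → D
  i= 2: A-L = 15 → P
  i= 3: D-D =  0 → A
  i= 4: D-F = 24 → Y
  i= 5: Q-N =  3 → D
  i= 6: T-E = 15 → P
  i= 7: D-D =  0 → A
  i= 8: N-P = 24 → Y
  i= 9: B-Y =  3 → D
  i=10: R-C = 15 → P
  i=11: O-O =  0 → A
  i=12: E-G = 24 → Y
  i=13: H-E =  3 → D
  i=14: G-R = 15 → P
  i=15: F-F =  0 → A
  i=16: V-X = 24 → Y
  i=17: Y-V =  3 → D
  i=18: Z-K = 15 → P
  i=19: L-L =  0 → A
  i=20: Y-A = 24 → Y
  i=21: N-K =  3 → D
  shifts repeat with period 4: YDPA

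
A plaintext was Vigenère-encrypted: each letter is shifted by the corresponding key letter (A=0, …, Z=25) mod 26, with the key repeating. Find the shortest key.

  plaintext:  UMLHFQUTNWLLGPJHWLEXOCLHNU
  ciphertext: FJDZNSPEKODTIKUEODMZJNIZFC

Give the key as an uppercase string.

LXSSICV

  i= 0: F-U = 11 → L
  i= 1: J-M = 23 → X
  i= 2: D-L = 18 → S
  i= 3: Z-H = 18 → S
  i= 4: N-F =  8 → I
  i= 5: S-Q =  2 → C
  i= 6: P-U = 21 → V
  i= 7: E-T = 11 → L
  i= 8: K-N = 23 → X
  i= 9: O-W = 18 → S
  i=10: D-L = 18 → S
  i=11: T-L =  8 → I
  i=12: I-G =  2 → C
  i=13: K-P = 21 → V
  i=14: U-J = 11 → L
  i=15: E-H = 23 → X
  i=16: O-W = 18 → S
  i=17: D-L = 18 → S
  i=18: M-E =  8 → I
  i=19: Z-X =  2 → C
  i=20: J-O = 21 → V
  i=21: N-C = 11 → L
  i=22: I-L = 23 → X
  i=23: Z-H = 18 → S
  i=24: F-N = 18 → S
  i=25: C-U =  8 → I
  shifts repeat with period 7: LXSSICV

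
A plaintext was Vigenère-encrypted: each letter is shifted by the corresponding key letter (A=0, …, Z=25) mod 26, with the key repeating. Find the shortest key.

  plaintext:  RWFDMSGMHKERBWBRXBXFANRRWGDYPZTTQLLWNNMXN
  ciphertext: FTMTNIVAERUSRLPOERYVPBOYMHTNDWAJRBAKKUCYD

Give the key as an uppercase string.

OXHQBQP

  i= 0: F-R = 14 → O
  i= 1: T-W = 23 → X
  i= 2: M-F =  7 → H
  i= 3: T-D = 16 → Q
  i= 4: N-M =  1 → B
  i= 5: I-S = 16 → Q
  i= 6: V-G = 15 → P
  i= 7: A-M = 14 → O
  i= 8: E-H = 23 → X
  i= 9: R-K =  7 → H
  i=10: U-E = 16 → Q
  i=11: S-R =  1 → B
  i=12: R-B = 16 → Q
  i=13: L-W = 15 → P
  i=14: P-B = 14 → O
  i=15: O-R = 23 → X
  i=16: E-X =  7 → H
  i=17: R-B = 16 → Q
  i=18: Y-X =  1 → B
  i=19: V-F = 16 → Q
  i=20: P-A = 15 → P
  i=21: B-N = 14 → O
  i=22: O-R = 23 → X
  i=23: Y-R =  7 → H
  i=24: M-W = 16 → Q
  i=25: H-G =  1 → B
  i=26: T-D = 16 → Q
  i=27: N-Y = 15 → P
  i=28: D-P = 14 → O
  i=29: W-Z = 23 → X
  i=30: A-T =  7 → H
  i=31: J-T = 16 → Q
  i=32: R-Q =  1 → B
  i=33: B-L = 16 → Q
  i=34: A-L = 15 → P
  i=35: K-W = 14 → O
  i=36: K-N = 23 → X
  i=37: U-N =  7 → H
  i=38: C-M = 16 → Q
  i=39: Y-X =  1 → B
  i=40: D-N = 16 → Q
  shifts repeat with period 7: OXHQBQP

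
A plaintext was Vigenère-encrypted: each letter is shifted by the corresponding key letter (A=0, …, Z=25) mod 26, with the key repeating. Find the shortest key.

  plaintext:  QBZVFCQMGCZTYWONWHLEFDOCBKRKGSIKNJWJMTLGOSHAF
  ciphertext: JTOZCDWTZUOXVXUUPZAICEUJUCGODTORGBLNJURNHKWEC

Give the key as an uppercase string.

TSPEXBGH

  i= 0: J-Q = 19 → T
  i= 1: T-B = 18 → S
  i= 2: O-Z = 15 → P
  i= 3: Z-V =  4 → E
  i= 4: C-F = 23 → X
  i= 5: D-C =  1 → B
  i= 6: W-Q =  6 → G
  i= 7: T-M =  7 → H
  i= 8: Z-G = 19 → T
  i= 9: U-C = 18 → S
  i=10: O-Z = 15 → P
  i=11: X-T =  4 → E
  i=12: V-Y = 23 → X
  i=13: X-W =  1 → B
  i=14: U-O =  6 → G
  i=15: U-N =  7 → H
  i=16: P-W = 19 → T
  i=17: Z-H = 18 → S
  i=18: A-L = 15 → P
  i=19: I-E =  4 → E
  i=20: C-F = 23 → X
  i=21: E-D =  1 → B
  i=22: U-O =  6 → G
  i=23: J-C =  7 → H
  i=24: U-B = 19 → T
  i=25: C-K = 18 → S
  i=26: G-R = 15 → P
  i=27: O-K =  4 → E
  i=28: D-G = 23 → X
  i=29: T-S =  1 → B
  i=30: O-I =  6 → G
  i=31: R-K =  7 → H
  i=32: G-N = 19 → T
  i=33: B-J = 18 → S
  i=34: L-W = 15 → P
  i=35: N-J =  4 → E
  i=36: J-M = 23 → X
  i=37: U-T =  1 → B
  i=38: R-L =  6 → G
  i=39: N-G =  7 → H
  i=40: H-O = 19 → T
  i=41: K-S = 18 → S
  i=42: W-H = 15 → P
  i=43: E-A =  4 → E
  i=44: C-F = 23 → X
  shifts repeat with period 8: TSPEXBGH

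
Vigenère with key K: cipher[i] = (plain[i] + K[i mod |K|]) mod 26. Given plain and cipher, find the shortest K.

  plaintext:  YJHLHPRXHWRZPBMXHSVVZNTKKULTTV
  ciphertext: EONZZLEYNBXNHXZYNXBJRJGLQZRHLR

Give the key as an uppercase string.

  i= 0: E-Y =  6 → G
  i= 1: O-J =  5 → F
  i= 2: N-H =  6 → G
  i= 3: Z-L = 14 → O
  i= 4: Z-H = 18 → S
  i= 5: L-P = 22 → W
  i= 6: E-R = 13 → N
  i= 7: Y-X =  1 → B
  i= 8: N-H =  6 → G
  i= 9: B-W =  5 → F
  i=10: X-R =  6 → G
  i=11: N-Z = 14 → O
  i=12: H-P = 18 → S
  i=13: X-B = 22 → W
  i=14: Z-M = 13 → N
  i=15: Y-X =  1 → B
  i=16: N-H =  6 → G
  i=17: X-S =  5 → F
  i=18: B-V =  6 → G
  i=19: J-V = 14 → O
  i=20: R-Z = 18 → S
  i=21: J-N = 22 → W
  i=22: G-T = 13 → N
  i=23: L-K =  1 → B
  i=24: Q-K =  6 → G
  i=25: Z-U =  5 → F
  i=26: R-L =  6 → G
  i=27: H-T = 14 → O
  i=28: L-T = 18 → S
  i=29: R-V = 22 → W
  shifts repeat with period 8: GFGOSWNB

GFGOSWNB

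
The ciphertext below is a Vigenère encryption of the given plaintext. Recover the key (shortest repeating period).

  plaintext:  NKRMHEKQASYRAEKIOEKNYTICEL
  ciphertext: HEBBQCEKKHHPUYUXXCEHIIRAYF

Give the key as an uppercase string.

  i= 0: H-N = 20 → U
  i= 1: E-K = 20 → U
  i= 2: B-R = 10 → K
  i= 3: B-M = 15 → P
  i= 4: Q-H =  9 → J
  i= 5: C-E = 24 → Y
  i= 6: E-K = 20 → U
  i= 7: K-Q = 20 → U
  i= 8: K-A = 10 → K
  i= 9: H-S = 15 → P
  i=10: H-Y =  9 → J
  i=11: P-R = 24 → Y
  i=12: U-A = 20 → U
  i=13: Y-E = 20 → U
  i=14: U-K = 10 → K
  i=15: X-I = 15 → P
  i=16: X-O =  9 → J
  i=17: C-E = 24 → Y
  i=18: E-K = 20 → U
  i=19: H-N = 20 → U
  i=20: I-Y = 10 → K
  i=21: I-T = 15 → P
  i=22: R-I =  9 → J
  i=23: A-C = 24 → Y
  i=24: Y-E = 20 → U
  i=25: F-L = 20 → U
  shifts repeat with period 6: UUKPJY

UUKPJY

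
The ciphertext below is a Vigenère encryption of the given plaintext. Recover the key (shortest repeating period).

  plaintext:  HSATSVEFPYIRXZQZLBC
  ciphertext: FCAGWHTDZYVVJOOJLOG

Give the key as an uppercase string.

YKANEMP

  i= 0: F-H = 24 → Y
  i= 1: C-S = 10 → K
  i= 2: A-A =  0 → A
  i= 3: G-T = 13 → N
  i= 4: W-S =  4 → E
  i= 5: H-V = 12 → M
  i= 6: T-E = 15 → P
  i= 7: D-F = 24 → Y
  i= 8: Z-P = 10 → K
  i= 9: Y-Y =  0 → A
  i=10: V-I = 13 → N
  i=11: V-R =  4 → E
  i=12: J-X = 12 → M
  i=13: O-Z = 15 → P
  i=14: O-Q = 24 → Y
  i=15: J-Z = 10 → K
  i=16: L-L =  0 → A
  i=17: O-B = 13 → N
  i=18: G-C =  4 → E
  shifts repeat with period 7: YKANEMP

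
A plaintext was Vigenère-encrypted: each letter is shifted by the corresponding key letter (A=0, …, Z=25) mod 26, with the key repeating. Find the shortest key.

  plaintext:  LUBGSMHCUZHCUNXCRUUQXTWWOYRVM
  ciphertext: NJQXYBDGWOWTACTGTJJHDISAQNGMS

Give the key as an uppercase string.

  i= 0: N-L =  2 → C
  i= 1: J-U = 15 → P
  i= 2: Q-B = 15 → P
  i= 3: X-G = 17 → R
  i= 4: Y-S =  6 → G
  i= 5: B-M = 15 → P
  i= 6: D-H = 22 → W
  i= 7: G-C =  4 → E
  i= 8: W-U =  2 → C
  i= 9: O-Z = 15 → P
  i=10: W-H = 15 → P
  i=11: T-C = 17 → R
  i=12: A-U =  6 → G
  i=13: C-N = 15 → P
  i=14: T-X = 22 → W
  i=15: G-C =  4 → E
  i=16: T-R =  2 → C
  i=17: J-U = 15 → P
  i=18: J-U = 15 → P
  i=19: H-Q = 17 → R
  i=20: D-X =  6 → G
  i=21: I-T = 15 → P
  i=22: S-W = 22 → W
  i=23: A-W =  4 → E
  i=24: Q-O =  2 → C
  i=25: N-Y = 15 → P
  i=26: G-R = 15 → P
  i=27: M-V = 17 → R
  i=28: S-M =  6 → G
  shifts repeat with period 8: CPPRGPWE

CPPRGPWE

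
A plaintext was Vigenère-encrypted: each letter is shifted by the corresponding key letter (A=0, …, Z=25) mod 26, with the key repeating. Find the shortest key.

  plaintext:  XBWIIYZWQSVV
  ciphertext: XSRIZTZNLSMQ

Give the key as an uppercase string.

ARV

  i= 0: X-X =  0 → A
  i= 1: S-B = 17 → R
  i= 2: R-W = 21 → V
  i= 3: I-I =  0 → A
  i= 4: Z-I = 17 → R
  i= 5: T-Y = 21 → V
  i= 6: Z-Z =  0 → A
  i= 7: N-W = 17 → R
  i= 8: L-Q = 21 → V
  i= 9: S-S =  0 → A
  i=10: M-V = 17 → R
  i=11: Q-V = 21 → V
  shifts repeat with period 3: ARV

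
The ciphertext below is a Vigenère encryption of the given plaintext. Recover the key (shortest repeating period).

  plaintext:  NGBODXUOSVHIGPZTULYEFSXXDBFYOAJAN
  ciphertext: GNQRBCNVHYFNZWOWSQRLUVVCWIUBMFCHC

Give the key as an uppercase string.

THPDYF

  i= 0: G-N = 19 → T
  i= 1: N-G =  7 → H
  i= 2: Q-B = 15 → P
  i= 3: R-O =  3 → D
  i= 4: B-D = 24 → Y
  i= 5: C-X =  5 → F
  i= 6: N-U = 19 → T
  i= 7: V-O =  7 → H
  i= 8: H-S = 15 → P
  i= 9: Y-V =  3 → D
  i=10: F-H = 24 → Y
  i=11: N-I =  5 → F
  i=12: Z-G = 19 → T
  i=13: W-P =  7 → H
  i=14: O-Z = 15 → P
  i=15: W-T =  3 → D
  i=16: S-U = 24 → Y
  i=17: Q-L =  5 → F
  i=18: R-Y = 19 → T
  i=19: L-E =  7 → H
  i=20: U-F = 15 → P
  i=21: V-S =  3 → D
  i=22: V-X = 24 → Y
  i=23: C-X =  5 → F
  i=24: W-D = 19 → T
  i=25: I-B =  7 → H
  i=26: U-F = 15 → P
  i=27: B-Y =  3 → D
  i=28: M-O = 24 → Y
  i=29: F-A =  5 → F
  i=30: C-J = 19 → T
  i=31: H-A =  7 → H
  i=32: C-N = 15 → P
  shifts repeat with period 6: THPDYF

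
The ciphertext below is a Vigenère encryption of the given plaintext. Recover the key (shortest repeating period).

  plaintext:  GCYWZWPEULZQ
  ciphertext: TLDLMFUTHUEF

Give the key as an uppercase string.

  i= 0: T-G = 13 → N
  i= 1: L-C =  9 → J
  i= 2: D-Y =  5 → F
  i= 3: L-W = 15 → P
  i= 4: M-Z = 13 → N
  i= 5: F-W =  9 → J
  i= 6: U-P =  5 → F
  i= 7: T-E = 15 → P
  i= 8: H-U = 13 → N
  i= 9: U-L =  9 → J
  i=10: E-Z =  5 → F
  i=11: F-Q = 15 → P
  shifts repeat with period 4: NJFP

NJFP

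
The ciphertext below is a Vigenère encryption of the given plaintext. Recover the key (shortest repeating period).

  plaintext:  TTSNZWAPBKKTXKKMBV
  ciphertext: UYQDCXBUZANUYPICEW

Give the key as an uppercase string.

BFYQDB

  i= 0: U-T =  1 → B
  i= 1: Y-T =  5 → F
  i= 2: Q-S = 24 → Y
  i= 3: D-N = 16 → Q
  i= 4: C-Z =  3 → D
  i= 5: X-W =  1 → B
  i= 6: B-A =  1 → B
  i= 7: U-P =  5 → F
  i= 8: Z-B = 24 → Y
  i= 9: A-K = 16 → Q
  i=10: N-K =  3 → D
  i=11: U-T =  1 → B
  i=12: Y-X =  1 → B
  i=13: P-K =  5 → F
  i=14: I-K = 24 → Y
  i=15: C-M = 16 → Q
  i=16: E-B =  3 → D
  i=17: W-V =  1 → B
  shifts repeat with period 6: BFYQDB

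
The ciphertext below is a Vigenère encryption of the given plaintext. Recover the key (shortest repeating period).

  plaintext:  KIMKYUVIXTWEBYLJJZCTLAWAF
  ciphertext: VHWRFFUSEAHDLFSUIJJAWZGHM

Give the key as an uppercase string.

LZKHH

  i= 0: V-K = 11 → L
  i= 1: H-I = 25 → Z
  i= 2: W-M = 10 → K
  i= 3: R-K =  7 → H
  i= 4: F-Y =  7 → H
  i= 5: F-U = 11 → L
  i= 6: U-V = 25 → Z
  i= 7: S-I = 10 → K
  i= 8: E-X =  7 → H
  i= 9: A-T =  7 → H
  i=10: H-W = 11 → L
  i=11: D-E = 25 → Z
  i=12: L-B = 10 → K
  i=13: F-Y =  7 → H
  i=14: S-L =  7 → H
  i=15: U-J = 11 → L
  i=16: I-J = 25 → Z
  i=17: J-Z = 10 → K
  i=18: J-C =  7 → H
  i=19: A-T =  7 → H
  i=20: W-L = 11 → L
  i=21: Z-A = 25 → Z
  i=22: G-W = 10 → K
  i=23: H-A =  7 → H
  i=24: M-F =  7 → H
  shifts repeat with period 5: LZKHH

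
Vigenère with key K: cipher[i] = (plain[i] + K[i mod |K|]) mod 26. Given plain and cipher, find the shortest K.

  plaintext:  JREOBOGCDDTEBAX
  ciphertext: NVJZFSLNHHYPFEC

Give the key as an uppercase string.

  i= 0: N-J =  4 → E
  i= 1: V-R =  4 → E
  i= 2: J-E =  5 → F
  i= 3: Z-O = 11 → L
  i= 4: F-B =  4 → E
  i= 5: S-O =  4 → E
  i= 6: L-G =  5 → F
  i= 7: N-C = 11 → L
  i= 8: H-D =  4 → E
  i= 9: H-D =  4 → E
  i=10: Y-T =  5 → F
  i=11: P-E = 11 → L
  i=12: F-B =  4 → E
  i=13: E-A =  4 → E
  i=14: C-X =  5 → F
  shifts repeat with period 4: EEFL

EEFL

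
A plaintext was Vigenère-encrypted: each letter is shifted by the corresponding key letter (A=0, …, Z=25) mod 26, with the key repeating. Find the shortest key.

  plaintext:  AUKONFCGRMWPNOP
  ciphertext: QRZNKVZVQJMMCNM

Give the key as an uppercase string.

  i= 0: Q-A = 16 → Q
  i= 1: R-U = 23 → X
  i= 2: Z-K = 15 → P
  i= 3: N-O = 25 → Z
  i= 4: K-N = 23 → X
  i= 5: V-F = 16 → Q
  i= 6: Z-C = 23 → X
  i= 7: V-G = 15 → P
  i= 8: Q-R = 25 → Z
  i= 9: J-M = 23 → X
  i=10: M-W = 16 → Q
  i=11: M-P = 23 → X
  i=12: C-N = 15 → P
  i=13: N-O = 25 → Z
  i=14: M-P = 23 → X
  shifts repeat with period 5: QXPZX

QXPZX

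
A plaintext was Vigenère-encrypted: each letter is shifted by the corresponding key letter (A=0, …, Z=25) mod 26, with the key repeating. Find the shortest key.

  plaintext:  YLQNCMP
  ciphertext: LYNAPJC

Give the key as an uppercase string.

  i= 0: L-Y = 13 → N
  i= 1: Y-L = 13 → N
  i= 2: N-Q = 23 → X
  i= 3: A-N = 13 → N
  i= 4: P-C = 13 → N
  i= 5: J-M = 23 → X
  i= 6: C-P = 13 → N
  shifts repeat with period 3: NNX

NNX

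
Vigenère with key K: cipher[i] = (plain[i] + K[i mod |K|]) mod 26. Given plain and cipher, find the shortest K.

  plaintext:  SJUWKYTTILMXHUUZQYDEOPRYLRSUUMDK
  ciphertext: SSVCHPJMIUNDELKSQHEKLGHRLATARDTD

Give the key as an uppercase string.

AJBGXRQT

  i= 0: S-S =  0 → A
  i= 1: S-J =  9 → J
  i= 2: V-U =  1 → B
  i= 3: C-W =  6 → G
  i= 4: H-K = 23 → X
  i= 5: P-Y = 17 → R
  i= 6: J-T = 16 → Q
  i= 7: M-T = 19 → T
  i= 8: I-I =  0 → A
  i= 9: U-L =  9 → J
  i=10: N-M =  1 → B
  i=11: D-X =  6 → G
  i=12: E-H = 23 → X
  i=13: L-U = 17 → R
  i=14: K-U = 16 → Q
  i=15: S-Z = 19 → T
  i=16: Q-Q =  0 → A
  i=17: H-Y =  9 → J
  i=18: E-D =  1 → B
  i=19: K-E =  6 → G
  i=20: L-O = 23 → X
  i=21: G-P = 17 → R
  i=22: H-R = 16 → Q
  i=23: R-Y = 19 → T
  i=24: L-L =  0 → A
  i=25: A-R =  9 → J
  i=26: T-S =  1 → B
  i=27: A-U =  6 → G
  i=28: R-U = 23 → X
  i=29: D-M = 17 → R
  i=30: T-D = 16 → Q
  i=31: D-K = 19 → T
  shifts repeat with period 8: AJBGXRQT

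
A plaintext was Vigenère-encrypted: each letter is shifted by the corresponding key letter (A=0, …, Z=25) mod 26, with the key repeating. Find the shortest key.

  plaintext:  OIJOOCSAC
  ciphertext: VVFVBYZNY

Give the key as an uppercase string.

  i= 0: V-O =  7 → H
  i= 1: V-I = 13 → N
  i= 2: F-J = 22 → W
  i= 3: V-O =  7 → H
  i= 4: B-O = 13 → N
  i= 5: Y-C = 22 → W
  i= 6: Z-S =  7 → H
  i= 7: N-A = 13 → N
  i= 8: Y-C = 22 → W
  shifts repeat with period 3: HNW

HNW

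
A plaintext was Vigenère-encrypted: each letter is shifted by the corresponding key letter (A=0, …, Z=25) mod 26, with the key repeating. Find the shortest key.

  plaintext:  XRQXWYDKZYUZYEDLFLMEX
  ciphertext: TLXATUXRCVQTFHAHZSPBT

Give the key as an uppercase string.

WUHDX

  i= 0: T-X = 22 → W
  i= 1: L-R = 20 → U
  i= 2: X-Q =  7 → H
  i= 3: A-X =  3 → D
  i= 4: T-W = 23 → X
  i= 5: U-Y = 22 → W
  i= 6: X-D = 20 → U
  i= 7: R-K =  7 → H
  i= 8: C-Z =  3 → D
  i= 9: V-Y = 23 → X
  i=10: Q-U = 22 → W
  i=11: T-Z = 20 → U
  i=12: F-Y =  7 → H
  i=13: H-E =  3 → D
  i=14: A-D = 23 → X
  i=15: H-L = 22 → W
  i=16: Z-F = 20 → U
  i=17: S-L =  7 → H
  i=18: P-M =  3 → D
  i=19: B-E = 23 → X
  i=20: T-X = 22 → W
  shifts repeat with period 5: WUHDX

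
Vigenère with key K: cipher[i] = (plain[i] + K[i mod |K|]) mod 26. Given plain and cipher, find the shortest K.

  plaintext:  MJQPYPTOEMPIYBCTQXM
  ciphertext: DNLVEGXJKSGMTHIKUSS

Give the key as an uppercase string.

REVGG

  i= 0: D-M = 17 → R
  i= 1: N-J =  4 → E
  i= 2: L-Q = 21 → V
  i= 3: V-P =  6 → G
  i= 4: E-Y =  6 → G
  i= 5: G-P = 17 → R
  i= 6: X-T =  4 → E
  i= 7: J-O = 21 → V
  i= 8: K-E =  6 → G
  i= 9: S-M =  6 → G
  i=10: G-P = 17 → R
  i=11: M-I =  4 → E
  i=12: T-Y = 21 → V
  i=13: H-B =  6 → G
  i=14: I-C =  6 → G
  i=15: K-T = 17 → R
  i=16: U-Q =  4 → E
  i=17: S-X = 21 → V
  i=18: S-M =  6 → G
  shifts repeat with period 5: REVGG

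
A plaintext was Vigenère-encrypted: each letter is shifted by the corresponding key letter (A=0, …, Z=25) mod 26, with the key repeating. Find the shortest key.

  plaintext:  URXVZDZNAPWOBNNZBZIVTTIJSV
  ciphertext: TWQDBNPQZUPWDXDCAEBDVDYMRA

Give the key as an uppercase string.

  i= 0: T-U = 25 → Z
  i= 1: W-R =  5 → F
  i= 2: Q-X = 19 → T
  i= 3: D-V =  8 → I
  i= 4: B-Z =  2 → C
  i= 5: N-D = 10 → K
  i= 6: P-Z = 16 → Q
  i= 7: Q-N =  3 → D
  i= 8: Z-A = 25 → Z
  i= 9: U-P =  5 → F
  i=10: P-W = 19 → T
  i=11: W-O =  8 → I
  i=12: D-B =  2 → C
  i=13: X-N = 10 → K
  i=14: D-N = 16 → Q
  i=15: C-Z =  3 → D
  i=16: A-B = 25 → Z
  i=17: E-Z =  5 → F
  i=18: B-I = 19 → T
  i=19: D-V =  8 → I
  i=20: V-T =  2 → C
  i=21: D-T = 10 → K
  i=22: Y-I = 16 → Q
  i=23: M-J =  3 → D
  i=24: R-S = 25 → Z
  i=25: A-V =  5 → F
  shifts repeat with period 8: ZFTICKQD

ZFTICKQD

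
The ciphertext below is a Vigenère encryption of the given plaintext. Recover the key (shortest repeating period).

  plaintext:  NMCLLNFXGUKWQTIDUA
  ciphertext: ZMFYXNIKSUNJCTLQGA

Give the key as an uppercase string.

MADN

  i= 0: Z-N = 12 → M
  i= 1: M-M =  0 → A
  i= 2: F-C =  3 → D
  i= 3: Y-L = 13 → N
  i= 4: X-L = 12 → M
  i= 5: N-N =  0 → A
  i= 6: I-F =  3 → D
  i= 7: K-X = 13 → N
  i= 8: S-G = 12 → M
  i= 9: U-U =  0 → A
  i=10: N-K =  3 → D
  i=11: J-W = 13 → N
  i=12: C-Q = 12 → M
  i=13: T-T =  0 → A
  i=14: L-I =  3 → D
  i=15: Q-D = 13 → N
  i=16: G-U = 12 → M
  i=17: A-A =  0 → A
  shifts repeat with period 4: MADN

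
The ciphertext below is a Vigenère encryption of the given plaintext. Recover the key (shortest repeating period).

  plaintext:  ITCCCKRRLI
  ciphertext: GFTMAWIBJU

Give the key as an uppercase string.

  i= 0: G-I = 24 → Y
  i= 1: F-T = 12 → M
  i= 2: T-C = 17 → R
  i= 3: M-C = 10 → K
  i= 4: A-C = 24 → Y
  i= 5: W-K = 12 → M
  i= 6: I-R = 17 → R
  i= 7: B-R = 10 → K
  i= 8: J-L = 24 → Y
  i= 9: U-I = 12 → M
  shifts repeat with period 4: YMRK

YMRK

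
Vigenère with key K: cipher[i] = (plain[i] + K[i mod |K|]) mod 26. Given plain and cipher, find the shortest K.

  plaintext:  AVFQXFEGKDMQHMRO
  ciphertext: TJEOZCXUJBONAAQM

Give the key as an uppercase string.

  i= 0: T-A = 19 → T
  i= 1: J-V = 14 → O
  i= 2: E-F = 25 → Z
  i= 3: O-Q = 24 → Y
  i= 4: Z-X =  2 → C
  i= 5: C-F = 23 → X
  i= 6: X-E = 19 → T
  i= 7: U-G = 14 → O
  i= 8: J-K = 25 → Z
  i= 9: B-D = 24 → Y
  i=10: O-M =  2 → C
  i=11: N-Q = 23 → X
  i=12: A-H = 19 → T
  i=13: A-M = 14 → O
  i=14: Q-R = 25 → Z
  i=15: M-O = 24 → Y
  shifts repeat with period 6: TOZYCX

TOZYCX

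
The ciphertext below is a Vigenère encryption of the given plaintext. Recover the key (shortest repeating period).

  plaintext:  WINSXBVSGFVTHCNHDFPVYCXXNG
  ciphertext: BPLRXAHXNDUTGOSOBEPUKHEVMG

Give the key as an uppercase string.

FHYZAZM

  i= 0: B-W =  5 → F
  i= 1: P-I =  7 → H
  i= 2: L-N = 24 → Y
  i= 3: R-S = 25 → Z
  i= 4: X-X =  0 → A
  i= 5: A-B = 25 → Z
  i= 6: H-V = 12 → M
  i= 7: X-S =  5 → F
  i= 8: N-G =  7 → H
  i= 9: D-F = 24 → Y
  i=10: U-V = 25 → Z
  i=11: T-T =  0 → A
  i=12: G-H = 25 → Z
  i=13: O-C = 12 → M
  i=14: S-N =  5 → F
  i=15: O-H =  7 → H
  i=16: B-D = 24 → Y
  i=17: E-F = 25 → Z
  i=18: P-P =  0 → A
  i=19: U-V = 25 → Z
  i=20: K-Y = 12 → M
  i=21: H-C =  5 → F
  i=22: E-X =  7 → H
  i=23: V-X = 24 → Y
  i=24: M-N = 25 → Z
  i=25: G-G =  0 → A
  shifts repeat with period 7: FHYZAZM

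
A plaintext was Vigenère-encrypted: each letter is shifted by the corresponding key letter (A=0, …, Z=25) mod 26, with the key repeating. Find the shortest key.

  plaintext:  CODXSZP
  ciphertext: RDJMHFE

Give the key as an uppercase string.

  i= 0: R-C = 15 → P
  i= 1: D-O = 15 → P
  i= 2: J-D =  6 → G
  i= 3: M-X = 15 → P
  i= 4: H-S = 15 → P
  i= 5: F-Z =  6 → G
  i= 6: E-P = 15 → P
  shifts repeat with period 3: PPG

PPG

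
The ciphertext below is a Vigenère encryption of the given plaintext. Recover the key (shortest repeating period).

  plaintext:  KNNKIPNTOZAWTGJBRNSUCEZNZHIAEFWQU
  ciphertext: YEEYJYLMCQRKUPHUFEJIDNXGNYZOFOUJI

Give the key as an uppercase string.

ORROBJYT

  i= 0: Y-K = 14 → O
  i= 1: E-N = 17 → R
  i= 2: E-N = 17 → R
  i= 3: Y-K = 14 → O
  i= 4: J-I =  1 → B
  i= 5: Y-P =  9 → J
  i= 6: L-N = 24 → Y
  i= 7: M-T = 19 → T
  i= 8: C-O = 14 → O
  i= 9: Q-Z = 17 → R
  i=10: R-A = 17 → R
  i=11: K-W = 14 → O
  i=12: U-T =  1 → B
  i=13: P-G =  9 → J
  i=14: H-J = 24 → Y
  i=15: U-B = 19 → T
  i=16: F-R = 14 → O
  i=17: E-N = 17 → R
  i=18: J-S = 17 → R
  i=19: I-U = 14 → O
  i=20: D-C =  1 → B
  i=21: N-E =  9 → J
  i=22: X-Z = 24 → Y
  i=23: G-N = 19 → T
  i=24: N-Z = 14 → O
  i=25: Y-H = 17 → R
  i=26: Z-I = 17 → R
  i=27: O-A = 14 → O
  i=28: F-E =  1 → B
  i=29: O-F =  9 → J
  i=30: U-W = 24 → Y
  i=31: J-Q = 19 → T
  i=32: I-U = 14 → O
  shifts repeat with period 8: ORROBJYT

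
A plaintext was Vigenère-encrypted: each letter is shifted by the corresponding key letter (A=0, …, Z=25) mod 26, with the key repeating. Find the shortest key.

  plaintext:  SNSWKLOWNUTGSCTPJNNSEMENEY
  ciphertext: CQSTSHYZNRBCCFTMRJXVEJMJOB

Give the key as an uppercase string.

  i= 0: C-S = 10 → K
  i= 1: Q-N =  3 → D
  i= 2: S-S =  0 → A
  i= 3: T-W = 23 → X
  i= 4: S-K =  8 → I
  i= 5: H-L = 22 → W
  i= 6: Y-O = 10 → K
  i= 7: Z-W =  3 → D
  i= 8: N-N =  0 → A
  i= 9: R-U = 23 → X
  i=10: B-T =  8 → I
  i=11: C-G = 22 → W
  i=12: C-S = 10 → K
  i=13: F-C =  3 → D
  i=14: T-T =  0 → A
  i=15: M-P = 23 → X
  i=16: R-J =  8 → I
  i=17: J-N = 22 → W
  i=18: X-N = 10 → K
  i=19: V-S =  3 → D
  i=20: E-E =  0 → A
  i=21: J-M = 23 → X
  i=22: M-E =  8 → I
  i=23: J-N = 22 → W
  i=24: O-E = 10 → K
  i=25: B-Y =  3 → D
  shifts repeat with period 6: KDAXIW

KDAXIW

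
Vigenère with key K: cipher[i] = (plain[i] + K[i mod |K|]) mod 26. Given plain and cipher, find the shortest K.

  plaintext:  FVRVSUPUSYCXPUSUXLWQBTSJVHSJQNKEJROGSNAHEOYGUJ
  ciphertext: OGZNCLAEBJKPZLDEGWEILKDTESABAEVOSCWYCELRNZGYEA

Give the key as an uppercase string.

JLISKRLK

  i= 0: O-F =  9 → J
  i= 1: G-V = 11 → L
  i= 2: Z-R =  8 → I
  i= 3: N-V = 18 → S
  i= 4: C-S = 10 → K
  i= 5: L-U = 17 → R
  i= 6: A-P = 11 → L
  i= 7: E-U = 10 → K
  i= 8: B-S =  9 → J
  i= 9: J-Y = 11 → L
  i=10: K-C =  8 → I
  i=11: P-X = 18 → S
  i=12: Z-P = 10 → K
  i=13: L-U = 17 → R
  i=14: D-S = 11 → L
  i=15: E-U = 10 → K
  i=16: G-X =  9 → J
  i=17: W-L = 11 → L
  i=18: E-W =  8 → I
  i=19: I-Q = 18 → S
  i=20: L-B = 10 → K
  i=21: K-T = 17 → R
  i=22: D-S = 11 → L
  i=23: T-J = 10 → K
  i=24: E-V =  9 → J
  i=25: S-H = 11 → L
  i=26: A-S =  8 → I
  i=27: B-J = 18 → S
  i=28: A-Q = 10 → K
  i=29: E-N = 17 → R
  i=30: V-K = 11 → L
  i=31: O-E = 10 → K
  i=32: S-J =  9 → J
  i=33: C-R = 11 → L
  i=34: W-O =  8 → I
  i=35: Y-G = 18 → S
  i=36: C-S = 10 → K
  i=37: E-N = 17 → R
  i=38: L-A = 11 → L
  i=39: R-H = 10 → K
  i=40: N-E =  9 → J
  i=41: Z-O = 11 → L
  i=42: G-Y =  8 → I
  i=43: Y-G = 18 → S
  i=44: E-U = 10 → K
  i=45: A-J = 17 → R
  shifts repeat with period 8: JLISKRLK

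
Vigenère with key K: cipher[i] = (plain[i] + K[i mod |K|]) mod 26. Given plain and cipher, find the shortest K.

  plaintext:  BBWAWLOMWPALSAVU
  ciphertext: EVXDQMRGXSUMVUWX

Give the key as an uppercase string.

  i= 0: E-B =  3 → D
  i= 1: V-B = 20 → U
  i= 2: X-W =  1 → B
  i= 3: D-A =  3 → D
  i= 4: Q-W = 20 → U
  i= 5: M-L =  1 → B
  i= 6: R-O =  3 → D
  i= 7: G-M = 20 → U
  i= 8: X-W =  1 → B
  i= 9: S-P =  3 → D
  i=10: U-A = 20 → U
  i=11: M-L =  1 → B
  i=12: V-S =  3 → D
  i=13: U-A = 20 → U
  i=14: W-V =  1 → B
  i=15: X-U =  3 → D
  shifts repeat with period 3: DUB

DUB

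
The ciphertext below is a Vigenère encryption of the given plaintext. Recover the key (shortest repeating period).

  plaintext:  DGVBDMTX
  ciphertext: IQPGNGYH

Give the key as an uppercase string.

  i= 0: I-D =  5 → F
  i= 1: Q-G = 10 → K
  i= 2: P-V = 20 → U
  i= 3: G-B =  5 → F
  i= 4: N-D = 10 → K
  i= 5: G-M = 20 → U
  i= 6: Y-T =  5 → F
  i= 7: H-X = 10 → K
  shifts repeat with period 3: FKU

FKU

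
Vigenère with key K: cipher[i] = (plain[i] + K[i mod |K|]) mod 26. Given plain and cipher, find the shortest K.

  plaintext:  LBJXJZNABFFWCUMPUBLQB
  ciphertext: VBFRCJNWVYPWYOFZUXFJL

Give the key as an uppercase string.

KAWUT

  i= 0: V-L = 10 → K
  i= 1: B-B =  0 → A
  i= 2: F-J = 22 → W
  i= 3: R-X = 20 → U
  i= 4: C-J = 19 → T
  i= 5: J-Z = 10 → K
  i= 6: N-N =  0 → A
  i= 7: W-A = 22 → W
  i= 8: V-B = 20 → U
  i= 9: Y-F = 19 → T
  i=10: P-F = 10 → K
  i=11: W-W =  0 → A
  i=12: Y-C = 22 → W
  i=13: O-U = 20 → U
  i=14: F-M = 19 → T
  i=15: Z-P = 10 → K
  i=16: U-U =  0 → A
  i=17: X-B = 22 → W
  i=18: F-L = 20 → U
  i=19: J-Q = 19 → T
  i=20: L-B = 10 → K
  shifts repeat with period 5: KAWUT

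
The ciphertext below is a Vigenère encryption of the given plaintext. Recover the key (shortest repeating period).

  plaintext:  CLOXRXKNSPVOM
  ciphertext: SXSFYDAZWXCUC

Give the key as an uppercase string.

QMEIHG

  i= 0: S-C = 16 → Q
  i= 1: X-L = 12 → M
  i= 2: S-O =  4 → E
  i= 3: F-X =  8 → I
  i= 4: Y-R =  7 → H
  i= 5: D-X =  6 → G
  i= 6: A-K = 16 → Q
  i= 7: Z-N = 12 → M
  i= 8: W-S =  4 → E
  i= 9: X-P =  8 → I
  i=10: C-V =  7 → H
  i=11: U-O =  6 → G
  i=12: C-M = 16 → Q
  shifts repeat with period 6: QMEIHG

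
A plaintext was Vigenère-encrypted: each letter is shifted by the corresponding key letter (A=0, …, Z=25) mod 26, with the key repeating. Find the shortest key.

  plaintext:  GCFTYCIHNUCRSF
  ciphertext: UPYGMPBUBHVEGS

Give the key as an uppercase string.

  i= 0: U-G = 14 → O
  i= 1: P-C = 13 → N
  i= 2: Y-F = 19 → T
  i= 3: G-T = 13 → N
  i= 4: M-Y = 14 → O
  i= 5: P-C = 13 → N
  i= 6: B-I = 19 → T
  i= 7: U-H = 13 → N
  i= 8: B-N = 14 → O
  i= 9: H-U = 13 → N
  i=10: V-C = 19 → T
  i=11: E-R = 13 → N
  i=12: G-S = 14 → O
  i=13: S-F = 13 → N
  shifts repeat with period 4: ONTN

ONTN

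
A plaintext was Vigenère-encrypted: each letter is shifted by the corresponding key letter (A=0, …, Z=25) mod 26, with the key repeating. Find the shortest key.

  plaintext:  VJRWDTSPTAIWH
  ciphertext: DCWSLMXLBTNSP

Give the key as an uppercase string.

ITFW

  i= 0: D-V =  8 → I
  i= 1: C-J = 19 → T
  i= 2: W-R =  5 → F
  i= 3: S-W = 22 → W
  i= 4: L-D =  8 → I
  i= 5: M-T = 19 → T
  i= 6: X-S =  5 → F
  i= 7: L-P = 22 → W
  i= 8: B-T =  8 → I
  i= 9: T-A = 19 → T
  i=10: N-I =  5 → F
  i=11: S-W = 22 → W
  i=12: P-H =  8 → I
  shifts repeat with period 4: ITFW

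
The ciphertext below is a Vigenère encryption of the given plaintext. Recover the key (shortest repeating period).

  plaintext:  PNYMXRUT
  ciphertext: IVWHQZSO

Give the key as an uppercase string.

  i= 0: I-P = 19 → T
  i= 1: V-N =  8 → I
  i= 2: W-Y = 24 → Y
  i= 3: H-M = 21 → V
  i= 4: Q-X = 19 → T
  i= 5: Z-R =  8 → I
  i= 6: S-U = 24 → Y
  i= 7: O-T = 21 → V
  shifts repeat with period 4: TIYV

TIYV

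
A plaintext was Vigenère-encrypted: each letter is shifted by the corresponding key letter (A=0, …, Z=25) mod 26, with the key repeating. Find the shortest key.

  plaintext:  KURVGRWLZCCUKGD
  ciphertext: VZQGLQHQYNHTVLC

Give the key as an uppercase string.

  i= 0: V-K = 11 → L
  i= 1: Z-U =  5 → F
  i= 2: Q-R = 25 → Z
  i= 3: G-V = 11 → L
  i= 4: L-G =  5 → F
  i= 5: Q-R = 25 → Z
  i= 6: H-W = 11 → L
  i= 7: Q-L =  5 → F
  i= 8: Y-Z = 25 → Z
  i= 9: N-C = 11 → L
  i=10: H-C =  5 → F
  i=11: T-U = 25 → Z
  i=12: V-K = 11 → L
  i=13: L-G =  5 → F
  i=14: C-D = 25 → Z
  shifts repeat with period 3: LFZ

LFZ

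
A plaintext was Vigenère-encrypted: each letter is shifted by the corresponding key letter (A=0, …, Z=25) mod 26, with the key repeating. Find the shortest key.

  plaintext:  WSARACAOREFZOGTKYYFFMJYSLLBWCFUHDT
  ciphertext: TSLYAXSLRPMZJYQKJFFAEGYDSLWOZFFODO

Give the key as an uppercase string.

XALHAVS

  i= 0: T-W = 23 → X
  i= 1: S-S =  0 → A
  i= 2: L-A = 11 → L
  i= 3: Y-R =  7 → H
  i= 4: A-A =  0 → A
  i= 5: X-C = 21 → V
  i= 6: S-A = 18 → S
  i= 7: L-O = 23 → X
  i= 8: R-R =  0 → A
  i= 9: P-E = 11 → L
  i=10: M-F =  7 → H
  i=11: Z-Z =  0 → A
  i=12: J-O = 21 → V
  i=13: Y-G = 18 → S
  i=14: Q-T = 23 → X
  i=15: K-K =  0 → A
  i=16: J-Y = 11 → L
  i=17: F-Y =  7 → H
  i=18: F-F =  0 → A
  i=19: A-F = 21 → V
  i=20: E-M = 18 → S
  i=21: G-J = 23 → X
  i=22: Y-Y =  0 → A
  i=23: D-S = 11 → L
  i=24: S-L =  7 → H
  i=25: L-L =  0 → A
  i=26: W-B = 21 → V
  i=27: O-W = 18 → S
  i=28: Z-C = 23 → X
  i=29: F-F =  0 → A
  i=30: F-U = 11 → L
  i=31: O-H =  7 → H
  i=32: D-D =  0 → A
  i=33: O-T = 21 → V
  shifts repeat with period 7: XALHAVS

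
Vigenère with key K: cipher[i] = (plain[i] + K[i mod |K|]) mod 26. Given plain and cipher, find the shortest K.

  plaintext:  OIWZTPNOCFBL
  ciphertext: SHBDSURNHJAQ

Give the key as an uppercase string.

EZF

  i= 0: S-O =  4 → E
  i= 1: H-I = 25 → Z
  i= 2: B-W =  5 → F
  i= 3: D-Z =  4 → E
  i= 4: S-T = 25 → Z
  i= 5: U-P =  5 → F
  i= 6: R-N =  4 → E
  i= 7: N-O = 25 → Z
  i= 8: H-C =  5 → F
  i= 9: J-F =  4 → E
  i=10: A-B = 25 → Z
  i=11: Q-L =  5 → F
  shifts repeat with period 3: EZF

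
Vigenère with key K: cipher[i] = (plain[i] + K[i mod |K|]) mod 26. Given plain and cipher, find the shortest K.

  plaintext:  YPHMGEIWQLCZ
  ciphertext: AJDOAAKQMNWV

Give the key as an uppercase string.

  i= 0: A-Y =  2 → C
  i= 1: J-P = 20 → U
  i= 2: D-H = 22 → W
  i= 3: O-M =  2 → C
  i= 4: A-G = 20 → U
  i= 5: A-E = 22 → W
  i= 6: K-I =  2 → C
  i= 7: Q-W = 20 → U
  i= 8: M-Q = 22 → W
  i= 9: N-L =  2 → C
  i=10: W-C = 20 → U
  i=11: V-Z = 22 → W
  shifts repeat with period 3: CUW

CUW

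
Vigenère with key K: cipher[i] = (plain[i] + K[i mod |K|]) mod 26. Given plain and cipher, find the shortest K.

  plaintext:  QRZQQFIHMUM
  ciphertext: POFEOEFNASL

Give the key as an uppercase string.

  i= 0: P-Q = 25 → Z
  i= 1: O-R = 23 → X
  i= 2: F-Z =  6 → G
  i= 3: E-Q = 14 → O
  i= 4: O-Q = 24 → Y
  i= 5: E-F = 25 → Z
  i= 6: F-I = 23 → X
  i= 7: N-H =  6 → G
  i= 8: A-M = 14 → O
  i= 9: S-U = 24 → Y
  i=10: L-M = 25 → Z
  shifts repeat with period 5: ZXGOY

ZXGOY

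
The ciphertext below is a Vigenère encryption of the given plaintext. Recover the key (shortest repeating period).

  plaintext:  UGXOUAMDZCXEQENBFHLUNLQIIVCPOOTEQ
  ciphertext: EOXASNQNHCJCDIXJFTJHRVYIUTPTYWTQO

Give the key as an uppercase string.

KIAMYNE

  i= 0: E-U = 10 → K
  i= 1: O-G =  8 → I
  i= 2: X-X =  0 → A
  i= 3: A-O = 12 → M
  i= 4: S-U = 24 → Y
  i= 5: N-A = 13 → N
  i= 6: Q-M =  4 → E
  i= 7: N-D = 10 → K
  i= 8: H-Z =  8 → I
  i= 9: C-C =  0 → A
  i=10: J-X = 12 → M
  i=11: C-E = 24 → Y
  i=12: D-Q = 13 → N
  i=13: I-E =  4 → E
  i=14: X-N = 10 → K
  i=15: J-B =  8 → I
  i=16: F-F =  0 → A
  i=17: T-H = 12 → M
  i=18: J-L = 24 → Y
  i=19: H-U = 13 → N
  i=20: R-N =  4 → E
  i=21: V-L = 10 → K
  i=22: Y-Q =  8 → I
  i=23: I-I =  0 → A
  i=24: U-I = 12 → M
  i=25: T-V = 24 → Y
  i=26: P-C = 13 → N
  i=27: T-P =  4 → E
  i=28: Y-O = 10 → K
  i=29: W-O =  8 → I
  i=30: T-T =  0 → A
  i=31: Q-E = 12 → M
  i=32: O-Q = 24 → Y
  shifts repeat with period 7: KIAMYNE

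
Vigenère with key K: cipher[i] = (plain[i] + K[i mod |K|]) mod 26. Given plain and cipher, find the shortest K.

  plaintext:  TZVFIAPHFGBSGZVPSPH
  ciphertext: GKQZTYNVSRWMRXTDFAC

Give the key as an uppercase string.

  i= 0: G-T = 13 → N
  i= 1: K-Z = 11 → L
  i= 2: Q-V = 21 → V
  i= 3: Z-F = 20 → U
  i= 4: T-I = 11 → L
  i= 5: Y-A = 24 → Y
  i= 6: N-P = 24 → Y
  i= 7: V-H = 14 → O
  i= 8: S-F = 13 → N
  i= 9: R-G = 11 → L
  i=10: W-B = 21 → V
  i=11: M-S = 20 → U
  i=12: R-G = 11 → L
  i=13: X-Z = 24 → Y
  i=14: T-V = 24 → Y
  i=15: D-P = 14 → O
  i=16: F-S = 13 → N
  i=17: A-P = 11 → L
  i=18: C-H = 21 → V
  shifts repeat with period 8: NLVULYYO

NLVULYYO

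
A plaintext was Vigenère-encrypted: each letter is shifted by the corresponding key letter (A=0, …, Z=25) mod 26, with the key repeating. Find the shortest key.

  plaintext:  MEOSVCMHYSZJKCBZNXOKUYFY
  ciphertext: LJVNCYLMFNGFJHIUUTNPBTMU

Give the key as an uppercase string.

ZFHVHW

  i= 0: L-M = 25 → Z
  i= 1: J-E =  5 → F
  i= 2: V-O =  7 → H
  i= 3: N-S = 21 → V
  i= 4: C-V =  7 → H
  i= 5: Y-C = 22 → W
  i= 6: L-M = 25 → Z
  i= 7: M-H =  5 → F
  i= 8: F-Y =  7 → H
  i= 9: N-S = 21 → V
  i=10: G-Z =  7 → H
  i=11: F-J = 22 → W
  i=12: J-K = 25 → Z
  i=13: H-C =  5 → F
  i=14: I-B =  7 → H
  i=15: U-Z = 21 → V
  i=16: U-N =  7 → H
  i=17: T-X = 22 → W
  i=18: N-O = 25 → Z
  i=19: P-K =  5 → F
  i=20: B-U =  7 → H
  i=21: T-Y = 21 → V
  i=22: M-F =  7 → H
  i=23: U-Y = 22 → W
  shifts repeat with period 6: ZFHVHW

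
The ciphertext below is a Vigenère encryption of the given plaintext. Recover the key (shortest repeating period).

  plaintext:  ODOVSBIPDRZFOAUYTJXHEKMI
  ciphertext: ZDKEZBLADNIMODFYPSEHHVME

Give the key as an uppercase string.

LAWJHAD

  i= 0: Z-O = 11 → L
  i= 1: D-D =  0 → A
  i= 2: K-O = 22 → W
  i= 3: E-V =  9 → J
  i= 4: Z-S =  7 → H
  i= 5: B-B =  0 → A
  i= 6: L-I =  3 → D
  i= 7: A-P = 11 → L
  i= 8: D-D =  0 → A
  i= 9: N-R = 22 → W
  i=10: I-Z =  9 → J
  i=11: M-F =  7 → H
  i=12: O-O =  0 → A
  i=13: D-A =  3 → D
  i=14: F-U = 11 → L
  i=15: Y-Y =  0 → A
  i=16: P-T = 22 → W
  i=17: S-J =  9 → J
  i=18: E-X =  7 → H
  i=19: H-H =  0 → A
  i=20: H-E =  3 → D
  i=21: V-K = 11 → L
  i=22: M-M =  0 → A
  i=23: E-I = 22 → W
  shifts repeat with period 7: LAWJHAD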